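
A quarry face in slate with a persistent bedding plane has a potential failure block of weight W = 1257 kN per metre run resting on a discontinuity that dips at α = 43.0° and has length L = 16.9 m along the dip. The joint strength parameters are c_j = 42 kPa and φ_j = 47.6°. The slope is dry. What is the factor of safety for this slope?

FS = 2.00

Resolving the block weight along and normal to the plane and applying the Mohr–Coulomb strength on the joint:
N' = W cosα = 1257·cos43.0° = 919.3 kN/m
Driving force T = W sinα = 1257·sin43.0° = 857.3 kN/m
Resisting force R = c_j·L + N'·tanφ_j = 42·16.9 + 919.3·tan47.6° = 709.8 + 1006.8 = 1716.6 kN/m
FS = R / T = 1716.6 / 857.3 = 2.002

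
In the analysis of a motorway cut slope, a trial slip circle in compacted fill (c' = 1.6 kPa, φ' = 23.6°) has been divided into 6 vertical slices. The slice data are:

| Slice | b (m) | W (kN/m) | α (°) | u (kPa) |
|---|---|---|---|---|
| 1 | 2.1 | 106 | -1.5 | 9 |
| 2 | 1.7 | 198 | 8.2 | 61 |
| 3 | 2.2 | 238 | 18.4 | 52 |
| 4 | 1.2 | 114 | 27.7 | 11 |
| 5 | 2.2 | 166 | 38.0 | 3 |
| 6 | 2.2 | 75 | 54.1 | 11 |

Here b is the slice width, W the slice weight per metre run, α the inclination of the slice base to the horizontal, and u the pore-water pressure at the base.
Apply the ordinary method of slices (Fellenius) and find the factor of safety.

FS = 0.75

Ordinary method of slices: FS = Σ[c'·Δl_i + (W_i cosα_i − u_i·Δl_i)·tanφ'] / Σ W_i sinα_i, with Δl_i = b_i / cosα_i.
Slice 1: Δl = 2.1/cos(-1.5°) = 2.101 m; N'_1 = 106·cos(-1.5°) − 9·2.101 = 87.1; c'Δl = 3.36; W sinα = -2.8
Slice 2: Δl = 1.7/cos8.2° = 1.718 m; N'_2 = 198·cos8.2° − 61·1.718 = 91.2; c'Δl = 2.75; W sinα = 28.2
Slice 3: Δl = 2.2/cos18.4° = 2.319 m; N'_3 = 238·cos18.4° − 52·2.319 = 105.3; c'Δl = 3.71; W sinα = 75.1
Slice 4: Δl = 1.2/cos27.7° = 1.355 m; N'_4 = 114·cos27.7° − 11·1.355 = 86.0; c'Δl = 2.17; W sinα = 53.0
Slice 5: Δl = 2.2/cos38.0° = 2.792 m; N'_5 = 166·cos38.0° − 3·2.792 = 122.4; c'Δl = 4.47; W sinα = 102.2
Slice 6: Δl = 2.2/cos54.1° = 3.752 m; N'_6 = 75·cos54.1° − 11·3.752 = 2.7; c'Δl = 6.00; W sinα = 60.8
Σc'Δl = 22.5 kN/m; ΣN' = 494.7 kN/m; ΣW sinα = 316.5 kN/m
Resisting = 22.5 + 494.7·tan23.6° = 22.5 + 216.1 = 238.6 kN/m
FS = 238.6 / 316.5 = 0.754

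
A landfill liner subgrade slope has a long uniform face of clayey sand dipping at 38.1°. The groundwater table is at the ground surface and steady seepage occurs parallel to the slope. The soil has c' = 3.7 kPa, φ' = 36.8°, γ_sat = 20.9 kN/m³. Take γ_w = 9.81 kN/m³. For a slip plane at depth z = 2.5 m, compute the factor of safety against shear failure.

With seepage parallel to the slope and the water table at the surface, the effective normal stress on the slip plane uses the buoyant unit weight γ' = γ_sat − γ_w while the driving shear stress uses γ_sat:
FS = [c' + γ' z cos²β tanφ'] / [γ_sat z sinβ cosβ]
γ' = 20.9 − 9.81 = 11.09 kN/m³
Numerator = 3.7 + 11.09·2.5·cos²38.1°·tan36.8° = 3.7 + 11.09·2.5·0.6193·0.7481 = 16.544 kPa
Denominator = 20.9·2.5·sin38.1°·cos38.1° = 20.9·2.5·0.6170·0.7869 = 25.371 kPa
FS = 16.544 / 25.371 = 0.652

FS = 0.65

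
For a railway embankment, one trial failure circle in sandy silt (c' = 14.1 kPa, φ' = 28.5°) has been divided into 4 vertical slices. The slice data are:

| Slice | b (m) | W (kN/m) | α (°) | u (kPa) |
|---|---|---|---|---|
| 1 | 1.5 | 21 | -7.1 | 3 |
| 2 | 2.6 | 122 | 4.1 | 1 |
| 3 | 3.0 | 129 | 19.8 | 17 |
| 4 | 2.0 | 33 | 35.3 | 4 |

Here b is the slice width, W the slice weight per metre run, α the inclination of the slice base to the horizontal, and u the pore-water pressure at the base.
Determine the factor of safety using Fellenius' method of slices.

Ordinary method of slices: FS = Σ[c'·Δl_i + (W_i cosα_i − u_i·Δl_i)·tanφ'] / Σ W_i sinα_i, with Δl_i = b_i / cosα_i.
Slice 1: Δl = 1.5/cos(-7.1°) = 1.512 m; N'_1 = 21·cos(-7.1°) − 3·1.512 = 16.3; c'Δl = 21.31; W sinα = -2.6
Slice 2: Δl = 2.6/cos4.1° = 2.607 m; N'_2 = 122·cos4.1° − 1·2.607 = 119.1; c'Δl = 36.75; W sinα = 8.7
Slice 3: Δl = 3.0/cos19.8° = 3.189 m; N'_3 = 129·cos19.8° − 17·3.189 = 67.2; c'Δl = 44.96; W sinα = 43.7
Slice 4: Δl = 2.0/cos35.3° = 2.451 m; N'_4 = 33·cos35.3° − 4·2.451 = 17.1; c'Δl = 34.55; W sinα = 19.1
Σc'Δl = 137.6 kN/m; ΣN' = 219.7 kN/m; ΣW sinα = 68.9 kN/m
Resisting = 137.6 + 219.7·tan28.5° = 137.6 + 119.3 = 256.9 kN/m
FS = 256.9 / 68.9 = 3.728

FS = 3.73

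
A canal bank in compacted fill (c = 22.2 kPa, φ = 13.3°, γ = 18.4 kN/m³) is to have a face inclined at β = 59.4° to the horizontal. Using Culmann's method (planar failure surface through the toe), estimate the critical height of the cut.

Culmann's analysis gives the critical failure plane at α_cr = (β + φ)/2 = (59.4 + 13.3)/2 = 36.4°, and the critical height
H_c = (4c/γ) · sinβ cosφ / [1 − cos(β − φ)]
    = (4·22.2/18.4) · sin59.4°·cos13.3° / [1 − cos(46.1°)]
    = 4.826 · 0.8607·0.9732 / [1 − 0.6934]
    = 4.826 · 0.8377 / 0.3066
    = 13.19 m

H_c = 13.19 m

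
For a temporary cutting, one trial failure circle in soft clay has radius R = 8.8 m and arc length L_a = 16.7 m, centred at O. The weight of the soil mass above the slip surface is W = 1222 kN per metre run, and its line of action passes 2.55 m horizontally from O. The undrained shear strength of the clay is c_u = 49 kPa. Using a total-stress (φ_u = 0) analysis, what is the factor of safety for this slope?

Taking moments about the centre O, the resisting moment is provided by the undrained shear strength acting along the arc:
M_R = c_u·L_a·R = 49·16.70·8.8 = 7201.0 kN·m/m
M_D = W·d = 1222·2.55 = 3116.1 kN·m/m
FS = M_R / M_D = 7201.0 / 3116.1 = 2.311

FS = 2.31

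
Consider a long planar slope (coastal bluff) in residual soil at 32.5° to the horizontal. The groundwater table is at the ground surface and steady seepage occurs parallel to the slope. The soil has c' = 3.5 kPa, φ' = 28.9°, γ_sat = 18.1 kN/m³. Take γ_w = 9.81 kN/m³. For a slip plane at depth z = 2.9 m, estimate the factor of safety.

With seepage parallel to the slope and the water table at the surface, the effective normal stress on the slip plane uses the buoyant unit weight γ' = γ_sat − γ_w while the driving shear stress uses γ_sat:
FS = [c' + γ' z cos²β tanφ'] / [γ_sat z sinβ cosβ]
γ' = 18.1 − 9.81 = 8.29 kN/m³
Numerator = 3.5 + 8.29·2.9·cos²32.5°·tan28.9° = 3.5 + 8.29·2.9·0.7113·0.5520 = 12.940 kPa
Denominator = 18.1·2.9·sin32.5°·cos32.5° = 18.1·2.9·0.5373·0.8434 = 23.786 kPa
FS = 12.940 / 23.786 = 0.544

FS = 0.54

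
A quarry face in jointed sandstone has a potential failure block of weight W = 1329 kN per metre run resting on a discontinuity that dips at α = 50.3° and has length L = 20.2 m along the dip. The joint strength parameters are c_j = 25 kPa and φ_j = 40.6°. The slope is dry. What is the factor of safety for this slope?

FS = 1.21

Resolving the block weight along and normal to the plane and applying the Mohr–Coulomb strength on the joint:
N' = W cosα = 1329·cos50.3° = 848.9 kN/m
Driving force T = W sinα = 1329·sin50.3° = 1022.5 kN/m
Resisting force R = c_j·L + N'·tanφ_j = 25·20.2 + 848.9·tan40.6° = 505.0 + 727.6 = 1232.6 kN/m
FS = R / T = 1232.6 / 1022.5 = 1.205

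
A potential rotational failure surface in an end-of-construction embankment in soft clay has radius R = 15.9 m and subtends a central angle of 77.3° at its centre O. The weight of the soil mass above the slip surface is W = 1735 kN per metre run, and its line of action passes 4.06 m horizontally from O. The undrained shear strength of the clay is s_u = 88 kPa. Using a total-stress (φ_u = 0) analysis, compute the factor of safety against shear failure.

FS = 4.26

Taking moments about the centre O, the resisting moment is provided by the undrained shear strength acting along the arc:
Arc length L_a = R·θ = 15.9·(77.3°·π/180) = 15.9·1.3491 = 21.45 m
M_R = s_u·L_a·R = 88·21.45·15.9 = 30014.7 kN·m/m
M_D = W·d = 1735·4.06 = 7044.1 kN·m/m
FS = M_R / M_D = 30014.7 / 7044.1 = 4.261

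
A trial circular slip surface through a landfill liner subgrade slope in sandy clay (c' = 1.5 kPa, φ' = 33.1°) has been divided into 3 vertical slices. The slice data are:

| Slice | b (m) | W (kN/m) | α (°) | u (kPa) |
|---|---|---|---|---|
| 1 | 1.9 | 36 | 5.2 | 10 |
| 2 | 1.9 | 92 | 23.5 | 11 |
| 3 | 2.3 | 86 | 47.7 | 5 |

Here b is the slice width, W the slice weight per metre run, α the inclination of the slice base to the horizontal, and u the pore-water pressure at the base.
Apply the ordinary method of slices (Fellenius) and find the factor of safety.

Ordinary method of slices: FS = Σ[c'·Δl_i + (W_i cosα_i − u_i·Δl_i)·tanφ'] / Σ W_i sinα_i, with Δl_i = b_i / cosα_i.
Slice 1: Δl = 1.9/cos5.2° = 1.908 m; N'_1 = 36·cos5.2° − 10·1.908 = 16.8; c'Δl = 2.86; W sinα = 3.3
Slice 2: Δl = 1.9/cos23.5° = 2.072 m; N'_2 = 92·cos23.5° − 11·2.072 = 61.6; c'Δl = 3.11; W sinα = 36.7
Slice 3: Δl = 2.3/cos47.7° = 3.417 m; N'_3 = 86·cos47.7° − 5·3.417 = 40.8; c'Δl = 5.13; W sinα = 63.6
Σc'Δl = 11.1 kN/m; ΣN' = 119.1 kN/m; ΣW sinα = 103.6 kN/m
Resisting = 11.1 + 119.1·tan33.1° = 11.1 + 77.7 = 88.8 kN/m
FS = 88.8 / 103.6 = 0.857

FS = 0.86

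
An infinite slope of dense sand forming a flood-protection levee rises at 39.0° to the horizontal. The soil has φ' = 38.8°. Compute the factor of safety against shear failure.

FS = 0.99

For a dry cohesionless infinite slope the factor of safety is FS = tanφ' / tanβ.
FS = tan38.8° / tan39.0° = 0.8040 / 0.8098 = 0.993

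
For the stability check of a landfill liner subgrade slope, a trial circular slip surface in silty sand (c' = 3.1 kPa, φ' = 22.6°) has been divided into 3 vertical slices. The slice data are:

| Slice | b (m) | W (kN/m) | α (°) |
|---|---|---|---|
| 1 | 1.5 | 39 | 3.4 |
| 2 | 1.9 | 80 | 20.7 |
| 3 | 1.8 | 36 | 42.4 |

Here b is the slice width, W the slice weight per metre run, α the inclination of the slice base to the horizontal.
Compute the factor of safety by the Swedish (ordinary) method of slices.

FS = 1.40

Ordinary method of slices: FS = Σ[c'·Δl_i + (W_i cosα_i)·tanφ'] / Σ W_i sinα_i, with Δl_i = b_i / cosα_i.
Slice 1: Δl = 1.5/cos3.4° = 1.503 m; N'_1 = 39·cos3.4° = 38.9; c'Δl = 4.66; W sinα = 2.3
Slice 2: Δl = 1.9/cos20.7° = 2.031 m; N'_2 = 80·cos20.7° = 74.8; c'Δl = 6.30; W sinα = 28.3
Slice 3: Δl = 1.8/cos42.4° = 2.438 m; N'_3 = 36·cos42.4° = 26.6; c'Δl = 7.56; W sinα = 24.3
Σc'Δl = 18.5 kN/m; ΣN' = 140.4 kN/m; ΣW sinα = 54.9 kN/m
Resisting = 18.5 + 140.4·tan22.6° = 18.5 + 58.4 = 76.9 kN/m
FS = 76.9 / 54.9 = 1.402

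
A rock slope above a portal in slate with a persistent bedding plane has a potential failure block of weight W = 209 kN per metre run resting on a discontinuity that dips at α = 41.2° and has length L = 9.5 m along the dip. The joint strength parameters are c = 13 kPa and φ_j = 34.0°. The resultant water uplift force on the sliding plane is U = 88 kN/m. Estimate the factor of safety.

FS = 1.24

Resolving the block weight along and normal to the plane and applying the Mohr–Coulomb strength on the joint:
N' = W cosα − U = 209·cos41.2° − 88 = 69.3 kN/m
Driving force T = W sinα = 209·sin41.2° = 137.7 kN/m
Resisting force R = c·L + N'·tanφ_j = 13·9.5 + 69.3·tan34.0° = 123.5 + 46.7 = 170.2 kN/m
FS = R / T = 170.2 / 137.7 = 1.236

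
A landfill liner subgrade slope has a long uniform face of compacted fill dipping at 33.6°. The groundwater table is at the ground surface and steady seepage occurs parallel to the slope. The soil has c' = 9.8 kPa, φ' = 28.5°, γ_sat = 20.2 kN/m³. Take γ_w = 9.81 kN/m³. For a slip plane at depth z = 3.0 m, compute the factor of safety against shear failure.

FS = 0.77

With seepage parallel to the slope and the water table at the surface, the effective normal stress on the slip plane uses the buoyant unit weight γ' = γ_sat − γ_w while the driving shear stress uses γ_sat:
FS = [c' + γ' z cos²β tanφ'] / [γ_sat z sinβ cosβ]
γ' = 20.2 − 9.81 = 10.39 kN/m³
Numerator = 9.8 + 10.39·3.0·cos²33.6°·tan28.5° = 9.8 + 10.39·3.0·0.6938·0.5430 = 21.541 kPa
Denominator = 20.2·3.0·sin33.6°·cos33.6° = 20.2·3.0·0.5534·0.8329 = 27.932 kPa
FS = 21.541 / 27.932 = 0.771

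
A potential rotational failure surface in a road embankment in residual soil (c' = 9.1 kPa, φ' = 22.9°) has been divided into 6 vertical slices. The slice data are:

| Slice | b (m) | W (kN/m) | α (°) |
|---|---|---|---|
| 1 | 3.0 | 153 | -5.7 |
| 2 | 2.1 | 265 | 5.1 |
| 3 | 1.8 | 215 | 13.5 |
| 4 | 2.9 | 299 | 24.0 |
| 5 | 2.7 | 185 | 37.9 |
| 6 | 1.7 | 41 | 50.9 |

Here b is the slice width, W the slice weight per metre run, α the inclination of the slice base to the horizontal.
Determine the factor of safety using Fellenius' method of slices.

FS = 1.84

Ordinary method of slices: FS = Σ[c'·Δl_i + (W_i cosα_i)·tanφ'] / Σ W_i sinα_i, with Δl_i = b_i / cosα_i.
Slice 1: Δl = 3.0/cos(-5.7°) = 3.015 m; N'_1 = 153·cos(-5.7°) = 152.2; c'Δl = 27.44; W sinα = -15.2
Slice 2: Δl = 2.1/cos5.1° = 2.108 m; N'_2 = 265·cos5.1° = 264.0; c'Δl = 19.19; W sinα = 23.6
Slice 3: Δl = 1.8/cos13.5° = 1.851 m; N'_3 = 215·cos13.5° = 209.1; c'Δl = 16.85; W sinα = 50.2
Slice 4: Δl = 2.9/cos24.0° = 3.174 m; N'_4 = 299·cos24.0° = 273.2; c'Δl = 28.89; W sinα = 121.6
Slice 5: Δl = 2.7/cos37.9° = 3.422 m; N'_5 = 185·cos37.9° = 146.0; c'Δl = 31.14; W sinα = 113.6
Slice 6: Δl = 1.7/cos50.9° = 2.696 m; N'_6 = 41·cos50.9° = 25.9; c'Δl = 24.53; W sinα = 31.8
Σc'Δl = 148.0 kN/m; ΣN' = 1070.2 kN/m; ΣW sinα = 325.6 kN/m
Resisting = 148.0 + 1070.2·tan22.9° = 148.0 + 452.1 = 600.1 kN/m
FS = 600.1 / 325.6 = 1.843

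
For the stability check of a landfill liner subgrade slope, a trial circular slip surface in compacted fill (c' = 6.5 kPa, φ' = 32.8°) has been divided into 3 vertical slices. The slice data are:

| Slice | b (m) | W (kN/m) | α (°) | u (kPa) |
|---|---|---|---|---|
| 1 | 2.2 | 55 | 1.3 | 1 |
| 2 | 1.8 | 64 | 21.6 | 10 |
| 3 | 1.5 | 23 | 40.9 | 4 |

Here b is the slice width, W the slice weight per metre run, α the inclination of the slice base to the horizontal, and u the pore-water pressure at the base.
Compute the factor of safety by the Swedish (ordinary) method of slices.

Ordinary method of slices: FS = Σ[c'·Δl_i + (W_i cosα_i − u_i·Δl_i)·tanφ'] / Σ W_i sinα_i, with Δl_i = b_i / cosα_i.
Slice 1: Δl = 2.2/cos1.3° = 2.201 m; N'_1 = 55·cos1.3° − 1·2.201 = 52.8; c'Δl = 14.30; W sinα = 1.2
Slice 2: Δl = 1.8/cos21.6° = 1.936 m; N'_2 = 64·cos21.6° − 10·1.936 = 40.1; c'Δl = 12.58; W sinα = 23.6
Slice 3: Δl = 1.5/cos40.9° = 1.985 m; N'_3 = 23·cos40.9° − 4·1.985 = 9.4; c'Δl = 12.90; W sinα = 15.1
Σc'Δl = 39.8 kN/m; ΣN' = 102.4 kN/m; ΣW sinα = 39.9 kN/m
Resisting = 39.8 + 102.4·tan32.8° = 39.8 + 66.0 = 105.8 kN/m
FS = 105.8 / 39.9 = 2.653

FS = 2.65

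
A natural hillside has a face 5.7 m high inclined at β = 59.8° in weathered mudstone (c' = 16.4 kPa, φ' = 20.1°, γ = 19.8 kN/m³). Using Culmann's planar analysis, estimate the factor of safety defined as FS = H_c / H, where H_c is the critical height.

FS = 2.05

H_c = (4c'/γ) · sinβ cosφ' / [1 − cos(β − φ')]
    = (4·16.4/19.8) · sin59.8°·cos20.1° / [1 − cos39.7°]
    = 3.313 · 0.8116 / 0.2306 = 11.66 m
FS = H_c / H = 11.66 / 5.7 = 2.046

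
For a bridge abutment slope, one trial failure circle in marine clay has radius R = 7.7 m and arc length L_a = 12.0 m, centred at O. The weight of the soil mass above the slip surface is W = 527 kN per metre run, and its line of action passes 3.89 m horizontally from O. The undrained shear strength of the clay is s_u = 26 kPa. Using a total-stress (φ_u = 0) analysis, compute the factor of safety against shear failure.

Taking moments about the centre O, the resisting moment is provided by the undrained shear strength acting along the arc:
M_R = s_u·L_a·R = 26·12.00·7.7 = 2402.4 kN·m/m
M_D = W·d = 527·3.89 = 2050.0 kN·m/m
FS = M_R / M_D = 2402.4 / 2050.0 = 1.172

FS = 1.17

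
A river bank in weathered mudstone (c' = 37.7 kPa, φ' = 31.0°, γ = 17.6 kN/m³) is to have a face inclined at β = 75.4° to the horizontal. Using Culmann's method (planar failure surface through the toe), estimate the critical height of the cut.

H_c = 24.89 m

Culmann's analysis gives the critical failure plane at α_cr = (β + φ')/2 = (75.4 + 31.0)/2 = 53.2°, and the critical height
H_c = (4c'/γ) · sinβ cosφ' / [1 − cos(β − φ')]
    = (4·37.7/17.6) · sin75.4°·cos31.0° / [1 − cos(44.4°)]
    = 8.568 · 0.9677·0.8572 / [1 − 0.7145]
    = 8.568 · 0.8295 / 0.2855
    = 24.89 m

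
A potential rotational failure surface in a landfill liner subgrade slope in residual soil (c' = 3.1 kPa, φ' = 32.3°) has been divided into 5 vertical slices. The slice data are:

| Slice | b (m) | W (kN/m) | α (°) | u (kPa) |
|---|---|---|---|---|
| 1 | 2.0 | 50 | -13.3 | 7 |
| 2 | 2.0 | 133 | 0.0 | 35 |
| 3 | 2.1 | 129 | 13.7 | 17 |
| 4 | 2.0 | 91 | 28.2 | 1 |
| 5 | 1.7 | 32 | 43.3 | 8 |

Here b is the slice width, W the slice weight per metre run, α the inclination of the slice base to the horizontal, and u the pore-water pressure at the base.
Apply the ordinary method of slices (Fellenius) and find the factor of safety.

Ordinary method of slices: FS = Σ[c'·Δl_i + (W_i cosα_i − u_i·Δl_i)·tanφ'] / Σ W_i sinα_i, with Δl_i = b_i / cosα_i.
Slice 1: Δl = 2.0/cos(-13.3°) = 2.055 m; N'_1 = 50·cos(-13.3°) − 7·2.055 = 34.3; c'Δl = 6.37; W sinα = -11.5
Slice 2: Δl = 2.0/cos0.0° = 2.000 m; N'_2 = 133·cos0.0° − 35·2.000 = 63.0; c'Δl = 6.20; W sinα = 0.0
Slice 3: Δl = 2.1/cos13.7° = 2.161 m; N'_3 = 129·cos13.7° − 17·2.161 = 88.6; c'Δl = 6.70; W sinα = 30.6
Slice 4: Δl = 2.0/cos28.2° = 2.269 m; N'_4 = 91·cos28.2° − 1·2.269 = 77.9; c'Δl = 7.04; W sinα = 43.0
Slice 5: Δl = 1.7/cos43.3° = 2.336 m; N'_5 = 32·cos43.3° − 8·2.336 = 4.6; c'Δl = 7.24; W sinα = 21.9
Σc'Δl = 33.5 kN/m; ΣN' = 268.4 kN/m; ΣW sinα = 84.0 kN/m
Resisting = 33.5 + 268.4·tan32.3° = 33.5 + 169.7 = 203.2 kN/m
FS = 203.2 / 84.0 = 2.419

FS = 2.42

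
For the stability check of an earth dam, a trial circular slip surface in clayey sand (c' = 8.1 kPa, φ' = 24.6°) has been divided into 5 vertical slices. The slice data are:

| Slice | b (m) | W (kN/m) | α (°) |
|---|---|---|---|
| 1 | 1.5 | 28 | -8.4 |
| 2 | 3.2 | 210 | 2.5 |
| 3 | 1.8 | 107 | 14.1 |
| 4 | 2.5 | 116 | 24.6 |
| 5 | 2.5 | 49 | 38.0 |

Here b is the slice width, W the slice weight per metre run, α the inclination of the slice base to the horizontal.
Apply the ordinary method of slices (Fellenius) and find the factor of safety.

FS = 2.95

Ordinary method of slices: FS = Σ[c'·Δl_i + (W_i cosα_i)·tanφ'] / Σ W_i sinα_i, with Δl_i = b_i / cosα_i.
Slice 1: Δl = 1.5/cos(-8.4°) = 1.516 m; N'_1 = 28·cos(-8.4°) = 27.7; c'Δl = 12.28; W sinα = -4.1
Slice 2: Δl = 3.2/cos2.5° = 3.203 m; N'_2 = 210·cos2.5° = 209.8; c'Δl = 25.94; W sinα = 9.2
Slice 3: Δl = 1.8/cos14.1° = 1.856 m; N'_3 = 107·cos14.1° = 103.8; c'Δl = 15.03; W sinα = 26.1
Slice 4: Δl = 2.5/cos24.6° = 2.750 m; N'_4 = 116·cos24.6° = 105.5; c'Δl = 22.27; W sinα = 48.3
Slice 5: Δl = 2.5/cos38.0° = 3.173 m; N'_5 = 49·cos38.0° = 38.6; c'Δl = 25.70; W sinα = 30.2
Σc'Δl = 101.2 kN/m; ΣN' = 485.4 kN/m; ΣW sinα = 109.6 kN/m
Resisting = 101.2 + 485.4·tan24.6° = 101.2 + 222.2 = 323.4 kN/m
FS = 323.4 / 109.6 = 2.951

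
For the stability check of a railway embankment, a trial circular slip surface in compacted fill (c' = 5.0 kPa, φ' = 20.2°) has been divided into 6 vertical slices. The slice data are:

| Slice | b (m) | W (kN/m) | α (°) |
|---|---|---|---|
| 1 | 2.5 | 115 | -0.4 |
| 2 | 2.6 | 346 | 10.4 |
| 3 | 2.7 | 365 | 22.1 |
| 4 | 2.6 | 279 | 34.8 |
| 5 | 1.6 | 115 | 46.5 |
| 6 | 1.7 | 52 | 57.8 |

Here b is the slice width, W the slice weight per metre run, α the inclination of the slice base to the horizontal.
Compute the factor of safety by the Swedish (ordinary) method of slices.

FS = 1.03

Ordinary method of slices: FS = Σ[c'·Δl_i + (W_i cosα_i)·tanφ'] / Σ W_i sinα_i, with Δl_i = b_i / cosα_i.
Slice 1: Δl = 2.5/cos(-0.4°) = 2.500 m; N'_1 = 115·cos(-0.4°) = 115.0; c'Δl = 12.50; W sinα = -0.8
Slice 2: Δl = 2.6/cos10.4° = 2.643 m; N'_2 = 346·cos10.4° = 340.3; c'Δl = 13.22; W sinα = 62.5
Slice 3: Δl = 2.7/cos22.1° = 2.914 m; N'_3 = 365·cos22.1° = 338.2; c'Δl = 14.57; W sinα = 137.3
Slice 4: Δl = 2.6/cos34.8° = 3.166 m; N'_4 = 279·cos34.8° = 229.1; c'Δl = 15.83; W sinα = 159.2
Slice 5: Δl = 1.6/cos46.5° = 2.324 m; N'_5 = 115·cos46.5° = 79.2; c'Δl = 11.62; W sinα = 83.4
Slice 6: Δl = 1.7/cos57.8° = 3.190 m; N'_6 = 52·cos57.8° = 27.7; c'Δl = 15.95; W sinα = 44.0
Σc'Δl = 83.7 kN/m; ΣN' = 1129.5 kN/m; ΣW sinα = 485.6 kN/m
Resisting = 83.7 + 1129.5·tan20.2° = 83.7 + 415.6 = 499.3 kN/m
FS = 499.3 / 485.6 = 1.028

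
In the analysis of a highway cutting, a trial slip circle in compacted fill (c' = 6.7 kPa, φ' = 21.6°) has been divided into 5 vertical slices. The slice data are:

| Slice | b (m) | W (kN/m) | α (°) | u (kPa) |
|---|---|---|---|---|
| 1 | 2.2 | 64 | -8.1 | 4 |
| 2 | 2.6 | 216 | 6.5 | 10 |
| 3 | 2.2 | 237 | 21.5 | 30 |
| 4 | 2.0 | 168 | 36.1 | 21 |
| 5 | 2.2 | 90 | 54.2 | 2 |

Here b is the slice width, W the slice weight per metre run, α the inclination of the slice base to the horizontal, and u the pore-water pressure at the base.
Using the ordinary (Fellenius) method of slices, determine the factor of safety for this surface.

Ordinary method of slices: FS = Σ[c'·Δl_i + (W_i cosα_i − u_i·Δl_i)·tanφ'] / Σ W_i sinα_i, with Δl_i = b_i / cosα_i.
Slice 1: Δl = 2.2/cos(-8.1°) = 2.222 m; N'_1 = 64·cos(-8.1°) − 4·2.222 = 54.5; c'Δl = 14.89; W sinα = -9.0
Slice 2: Δl = 2.6/cos6.5° = 2.617 m; N'_2 = 216·cos6.5° − 10·2.617 = 188.4; c'Δl = 17.53; W sinα = 24.5
Slice 3: Δl = 2.2/cos21.5° = 2.365 m; N'_3 = 237·cos21.5° − 30·2.365 = 149.6; c'Δl = 15.84; W sinα = 86.9
Slice 4: Δl = 2.0/cos36.1° = 2.475 m; N'_4 = 168·cos36.1° − 21·2.475 = 83.8; c'Δl = 16.58; W sinα = 99.0
Slice 5: Δl = 2.2/cos54.2° = 3.761 m; N'_5 = 90·cos54.2° − 2·3.761 = 45.1; c'Δl = 25.20; W sinα = 73.0
Σc'Δl = 90.0 kN/m; ΣN' = 521.4 kN/m; ΣW sinα = 274.3 kN/m
Resisting = 90.0 + 521.4·tan21.6° = 90.0 + 206.4 = 296.5 kN/m
FS = 296.5 / 274.3 = 1.081

FS = 1.08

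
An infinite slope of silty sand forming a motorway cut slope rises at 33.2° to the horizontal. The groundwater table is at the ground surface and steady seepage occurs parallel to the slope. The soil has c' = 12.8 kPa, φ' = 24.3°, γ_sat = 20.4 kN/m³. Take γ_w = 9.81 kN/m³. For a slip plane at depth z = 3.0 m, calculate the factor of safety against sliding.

FS = 0.81

With seepage parallel to the slope and the water table at the surface, the effective normal stress on the slip plane uses the buoyant unit weight γ' = γ_sat − γ_w while the driving shear stress uses γ_sat:
FS = [c' + γ' z cos²β tanφ'] / [γ_sat z sinβ cosβ]
γ' = 20.4 − 9.81 = 10.59 kN/m³
Numerator = 12.8 + 10.59·3.0·cos²33.2°·tan24.3° = 12.8 + 10.59·3.0·0.7002·0.4515 = 22.844 kPa
Denominator = 20.4·3.0·sin33.2°·cos33.2° = 20.4·3.0·0.5476·0.8368 = 28.041 kPa
FS = 22.844 / 28.041 = 0.815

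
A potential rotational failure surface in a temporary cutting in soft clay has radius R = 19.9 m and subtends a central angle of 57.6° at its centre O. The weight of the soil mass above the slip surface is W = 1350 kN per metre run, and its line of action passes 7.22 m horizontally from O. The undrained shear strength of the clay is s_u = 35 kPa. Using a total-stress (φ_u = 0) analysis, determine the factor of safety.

FS = 1.43

Taking moments about the centre O, the resisting moment is provided by the undrained shear strength acting along the arc:
Arc length L_a = R·θ = 19.9·(57.6°·π/180) = 19.9·1.0053 = 20.01 m
M_R = s_u·L_a·R = 35·20.01·19.9 = 13933.9 kN·m/m
M_D = W·d = 1350·7.22 = 9747.0 kN·m/m
FS = M_R / M_D = 13933.9 / 9747.0 = 1.430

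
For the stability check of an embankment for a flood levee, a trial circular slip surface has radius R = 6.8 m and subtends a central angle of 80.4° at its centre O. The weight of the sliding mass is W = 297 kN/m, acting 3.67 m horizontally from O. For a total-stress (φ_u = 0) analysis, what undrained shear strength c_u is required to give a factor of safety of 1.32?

c_u = 22.2 kPa

FS = c_u·L_a·R / (W·d), so c_u = FS·W·d / (L_a·R).
Arc length L_a = R·θ = 6.8·(80.4°·π/180) = 6.8·1.4032 = 9.54 m
c_u = 1.32·297·3.67 / (9.54·6.8) = 1438.8 / 64.89 = 22.17 kPa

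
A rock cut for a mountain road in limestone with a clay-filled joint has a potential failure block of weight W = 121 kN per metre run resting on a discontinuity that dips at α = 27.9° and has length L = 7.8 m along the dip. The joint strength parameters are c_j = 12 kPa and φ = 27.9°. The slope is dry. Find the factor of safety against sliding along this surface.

FS = 2.65

Resolving the block weight along and normal to the plane and applying the Mohr–Coulomb strength on the joint:
N' = W cosα = 121·cos27.9° = 106.9 kN/m
Driving force T = W sinα = 121·sin27.9° = 56.6 kN/m
Resisting force R = c_j·L + N'·tanφ = 12·7.8 + 106.9·tan27.9° = 93.6 + 56.6 = 150.2 kN/m
FS = R / T = 150.2 / 56.6 = 2.653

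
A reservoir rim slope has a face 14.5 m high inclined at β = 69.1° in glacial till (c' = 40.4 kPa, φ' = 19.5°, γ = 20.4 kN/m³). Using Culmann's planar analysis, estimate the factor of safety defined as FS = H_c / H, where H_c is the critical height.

FS = 1.37

H_c = (4c'/γ) · sinβ cosφ' / [1 − cos(β − φ')]
    = (4·40.4/20.4) · sin69.1°·cos19.5° / [1 − cos49.6°]
    = 7.922 · 0.8806 / 0.3519 = 19.82 m
FS = H_c / H = 19.82 / 14.5 = 1.367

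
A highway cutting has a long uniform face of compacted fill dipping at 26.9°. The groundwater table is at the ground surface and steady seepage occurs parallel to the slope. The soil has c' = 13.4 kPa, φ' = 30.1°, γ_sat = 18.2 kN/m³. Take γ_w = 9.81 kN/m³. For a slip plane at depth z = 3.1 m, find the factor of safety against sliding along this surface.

With seepage parallel to the slope and the water table at the surface, the effective normal stress on the slip plane uses the buoyant unit weight γ' = γ_sat − γ_w while the driving shear stress uses γ_sat:
FS = [c' + γ' z cos²β tanφ'] / [γ_sat z sinβ cosβ]
γ' = 18.2 − 9.81 = 8.39 kN/m³
Numerator = 13.4 + 8.39·3.1·cos²26.9°·tan30.1° = 13.4 + 8.39·3.1·0.7953·0.5797 = 25.391 kPa
Denominator = 18.2·3.1·sin26.9°·cos26.9° = 18.2·3.1·0.4524·0.8918 = 22.764 kPa
FS = 25.391 / 22.764 = 1.115

FS = 1.12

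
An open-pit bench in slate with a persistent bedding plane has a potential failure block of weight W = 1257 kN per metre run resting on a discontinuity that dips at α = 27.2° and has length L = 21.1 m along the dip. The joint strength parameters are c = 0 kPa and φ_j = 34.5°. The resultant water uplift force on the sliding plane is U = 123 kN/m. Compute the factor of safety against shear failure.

FS = 1.19

Resolving the block weight along and normal to the plane and applying the Mohr–Coulomb strength on the joint:
N' = W cosα − U = 1257·cos27.2° − 123 = 995.0 kN/m
Driving force T = W sinα = 1257·sin27.2° = 574.6 kN/m
Resisting force R = c·L + N'·tanφ_j = 0·21.1 + 995.0·tan34.5° = 0.0 + 683.8 = 683.8 kN/m
FS = R / T = 683.8 / 574.6 = 1.190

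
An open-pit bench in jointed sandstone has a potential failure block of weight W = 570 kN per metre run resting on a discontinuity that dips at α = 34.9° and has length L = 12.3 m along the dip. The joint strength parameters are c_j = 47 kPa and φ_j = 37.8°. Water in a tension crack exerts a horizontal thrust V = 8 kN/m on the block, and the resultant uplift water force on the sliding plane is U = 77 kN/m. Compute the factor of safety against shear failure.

Resolving the block weight along and normal to the plane and applying the Mohr–Coulomb strength on the joint:
N' = W cosα − U − V sinα = 570·cos34.9° − 77 − 8·sin34.9° = 385.9 kN/m
Driving force T = W sinα + V cosα = 570·sin34.9° + 8·cos34.9° = 332.7 kN/m
Resisting force R = c_j·L + N'·tanφ_j = 47·12.3 + 385.9·tan37.8° = 578.1 + 299.3 = 877.4 kN/m
FS = R / T = 877.4 / 332.7 = 2.637

FS = 2.64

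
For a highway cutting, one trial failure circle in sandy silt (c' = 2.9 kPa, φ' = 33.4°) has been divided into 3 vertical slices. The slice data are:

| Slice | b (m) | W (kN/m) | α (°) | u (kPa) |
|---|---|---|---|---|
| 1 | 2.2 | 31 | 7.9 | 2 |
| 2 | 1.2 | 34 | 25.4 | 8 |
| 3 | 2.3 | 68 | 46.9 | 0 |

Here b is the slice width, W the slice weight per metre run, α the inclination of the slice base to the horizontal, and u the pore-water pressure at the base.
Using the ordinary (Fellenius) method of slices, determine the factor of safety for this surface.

FS = 1.19

Ordinary method of slices: FS = Σ[c'·Δl_i + (W_i cosα_i − u_i·Δl_i)·tanφ'] / Σ W_i sinα_i, with Δl_i = b_i / cosα_i.
Slice 1: Δl = 2.2/cos7.9° = 2.221 m; N'_1 = 31·cos7.9° − 2·2.221 = 26.3; c'Δl = 6.44; W sinα = 4.3
Slice 2: Δl = 1.2/cos25.4° = 1.328 m; N'_2 = 34·cos25.4° − 8·1.328 = 20.1; c'Δl = 3.85; W sinα = 14.6
Slice 3: Δl = 2.3/cos46.9° = 3.366 m; N'_3 = 68·cos46.9° − 0·3.366 = 46.5; c'Δl = 9.76; W sinα = 49.7
Σc'Δl = 20.1 kN/m; ΣN' = 92.8 kN/m; ΣW sinα = 68.5 kN/m
Resisting = 20.1 + 92.8·tan33.4° = 20.1 + 61.2 = 81.3 kN/m
FS = 81.3 / 68.5 = 1.186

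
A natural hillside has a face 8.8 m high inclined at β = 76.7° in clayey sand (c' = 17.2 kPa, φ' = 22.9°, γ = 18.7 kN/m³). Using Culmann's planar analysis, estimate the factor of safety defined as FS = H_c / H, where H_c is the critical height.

FS = 0.92

H_c = (4c'/γ) · sinβ cosφ' / [1 − cos(β − φ')]
    = (4·17.2/18.7) · sin76.7°·cos22.9° / [1 − cos53.8°]
    = 3.679 · 0.8965 / 0.4094 = 8.06 m
FS = H_c / H = 8.06 / 8.8 = 0.916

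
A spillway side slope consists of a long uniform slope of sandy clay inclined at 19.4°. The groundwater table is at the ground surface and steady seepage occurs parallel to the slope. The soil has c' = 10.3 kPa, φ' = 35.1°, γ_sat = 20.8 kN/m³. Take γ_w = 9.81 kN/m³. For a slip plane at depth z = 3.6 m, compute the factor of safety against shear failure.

FS = 1.49

With seepage parallel to the slope and the water table at the surface, the effective normal stress on the slip plane uses the buoyant unit weight γ' = γ_sat − γ_w while the driving shear stress uses γ_sat:
FS = [c' + γ' z cos²β tanφ'] / [γ_sat z sinβ cosβ]
γ' = 20.8 − 9.81 = 10.99 kN/m³
Numerator = 10.3 + 10.99·3.6·cos²19.4°·tan35.1° = 10.3 + 10.99·3.6·0.8897·0.7028 = 35.038 kPa
Denominator = 20.8·3.6·sin19.4°·cos19.4° = 20.8·3.6·0.3322·0.9432 = 23.460 kPa
FS = 35.038 / 23.460 = 1.494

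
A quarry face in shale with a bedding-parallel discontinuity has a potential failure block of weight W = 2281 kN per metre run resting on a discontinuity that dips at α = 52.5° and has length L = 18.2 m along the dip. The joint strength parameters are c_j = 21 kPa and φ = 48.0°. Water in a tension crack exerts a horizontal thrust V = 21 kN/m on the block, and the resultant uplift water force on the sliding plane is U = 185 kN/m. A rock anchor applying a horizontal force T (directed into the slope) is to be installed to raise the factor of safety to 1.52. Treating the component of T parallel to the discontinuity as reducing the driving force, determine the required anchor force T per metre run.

T = 592 kN/m

Resolving forces along and normal to the sliding plane, with the horizontal anchor force T adding T·sinα to the effective normal force and T·cosα acting up the plane against the driving force:
FS = [c_jL + (W cosα − U − V sinα + T sinα) tanφ] / [W sinα + V cosα − T cosα]
Without the anchor: N' = 1186.9 kN/m, driving T_d = 1822.4 kN/m, resisting R = 21·18.2 + 1186.9·tan48.0° = 1700.4 kN/m, FS = 0.93.
Setting FS = 1.52 and solving for T:
1.52·(1822.4 − T cos52.5°) = 1700.4 + T sin52.5°·tan48.0°
T·(sin52.5°·tan48.0° + 1.52·cos52.5°) = 1.52·1822.4 − 1700.4
T·(0.7934·1.1106 + 1.52·0.6088) = 2770.1 − 1700.4 = 1069.7
T·1.8064 = 1069.7
T = 592.1 kN/m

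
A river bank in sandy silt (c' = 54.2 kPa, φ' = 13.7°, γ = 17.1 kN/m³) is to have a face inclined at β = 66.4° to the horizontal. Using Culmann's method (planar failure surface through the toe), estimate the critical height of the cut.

H_c = 28.65 m

Culmann's analysis gives the critical failure plane at α_cr = (β + φ')/2 = (66.4 + 13.7)/2 = 40.1°, and the critical height
H_c = (4c'/γ) · sinβ cosφ' / [1 − cos(β − φ')]
    = (4·54.2/17.1) · sin66.4°·cos13.7° / [1 − cos(52.7°)]
    = 12.678 · 0.9164·0.9715 / [1 − 0.6060]
    = 12.678 · 0.8903 / 0.3940
    = 28.65 m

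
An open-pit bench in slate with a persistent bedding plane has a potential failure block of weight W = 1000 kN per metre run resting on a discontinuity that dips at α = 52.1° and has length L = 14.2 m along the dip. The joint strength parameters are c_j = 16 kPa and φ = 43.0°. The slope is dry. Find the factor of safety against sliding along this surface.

FS = 1.01

Resolving the block weight along and normal to the plane and applying the Mohr–Coulomb strength on the joint:
N' = W cosα = 1000·cos52.1° = 614.3 kN/m
Driving force T = W sinα = 1000·sin52.1° = 789.1 kN/m
Resisting force R = c_j·L + N'·tanφ = 16·14.2 + 614.3·tan43.0° = 227.2 + 572.8 = 800.0 kN/m
FS = R / T = 800.0 / 789.1 = 1.014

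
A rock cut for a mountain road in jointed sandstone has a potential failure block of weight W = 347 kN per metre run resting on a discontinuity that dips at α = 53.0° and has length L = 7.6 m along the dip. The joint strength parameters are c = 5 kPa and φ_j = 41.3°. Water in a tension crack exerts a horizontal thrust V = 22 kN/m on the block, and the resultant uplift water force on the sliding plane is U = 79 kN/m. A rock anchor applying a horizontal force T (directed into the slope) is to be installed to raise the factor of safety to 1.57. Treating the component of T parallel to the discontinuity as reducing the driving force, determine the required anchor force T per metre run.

T = 194 kN/m

Resolving forces along and normal to the sliding plane, with the horizontal anchor force T adding T·sinα to the effective normal force and T·cosα acting up the plane against the driving force:
FS = [cL + (W cosα − U − V sinα + T sinα) tanφ_j] / [W sinα + V cosα − T cosα]
Without the anchor: N' = 112.3 kN/m, driving T_d = 290.4 kN/m, resisting R = 5·7.6 + 112.3·tan41.3° = 136.6 kN/m, FS = 0.47.
Setting FS = 1.57 and solving for T:
1.57·(290.4 − T cos53.0°) = 136.6 + T sin53.0°·tan41.3°
T·(sin53.0°·tan41.3° + 1.57·cos53.0°) = 1.57·290.4 − 136.6
T·(0.7986·0.8785 + 1.57·0.6018) = 455.9 − 136.6 = 319.3
T·1.6465 = 319.3
T = 193.9 kN/m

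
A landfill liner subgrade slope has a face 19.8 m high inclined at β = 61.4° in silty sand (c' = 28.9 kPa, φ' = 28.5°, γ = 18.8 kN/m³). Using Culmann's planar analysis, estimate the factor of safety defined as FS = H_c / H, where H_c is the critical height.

FS = 1.49

H_c = (4c'/γ) · sinβ cosφ' / [1 − cos(β − φ')]
    = (4·28.9/18.8) · sin61.4°·cos28.5° / [1 − cos32.9°]
    = 6.149 · 0.7716 / 0.1604 = 29.58 m
FS = H_c / H = 29.58 / 19.8 = 1.494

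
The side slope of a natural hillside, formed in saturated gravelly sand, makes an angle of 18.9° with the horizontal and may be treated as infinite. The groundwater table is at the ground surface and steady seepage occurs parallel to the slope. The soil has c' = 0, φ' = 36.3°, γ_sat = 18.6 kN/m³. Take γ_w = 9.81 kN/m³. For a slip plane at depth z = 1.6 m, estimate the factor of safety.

With seepage parallel to the slope and the water table at the surface, the effective normal stress on the slip plane uses the buoyant unit weight γ' = γ_sat − γ_w while the driving shear stress uses γ_sat:
FS = [c' + γ' z cos²β tanφ'] / [γ_sat z sinβ cosβ]
(For c' = 0 this reduces to FS = (γ'/γ_sat)·tanφ'/tanβ.)
γ' = 18.6 − 9.81 = 8.79 kN/m³
Numerator = 0.0 + 8.79·1.6·cos²18.9°·tan36.3° = 0.0 + 8.79·1.6·0.8951·0.7346 = 9.247 kPa
Denominator = 18.6·1.6·sin18.9°·cos18.9° = 18.6·1.6·0.3239·0.9461 = 9.120 kPa
FS = 9.247 / 9.120 = 1.014

FS = 1.01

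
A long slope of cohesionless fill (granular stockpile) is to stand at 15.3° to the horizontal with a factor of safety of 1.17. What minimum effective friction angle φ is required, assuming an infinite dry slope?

FS = tanφ/tanβ ⇒ tanφ = FS · tanβ = 1.17 · tan15.3° = 0.3201
φ = arctan(0.3201) = 17.75°

φ = 17.7°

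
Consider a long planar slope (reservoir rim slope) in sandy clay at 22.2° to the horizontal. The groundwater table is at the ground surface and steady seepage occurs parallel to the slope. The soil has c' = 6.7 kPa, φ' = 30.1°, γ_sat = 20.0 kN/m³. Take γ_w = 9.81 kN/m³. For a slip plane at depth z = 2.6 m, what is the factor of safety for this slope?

With seepage parallel to the slope and the water table at the surface, the effective normal stress on the slip plane uses the buoyant unit weight γ' = γ_sat − γ_w while the driving shear stress uses γ_sat:
FS = [c' + γ' z cos²β tanφ'] / [γ_sat z sinβ cosβ]
γ' = 20.0 − 9.81 = 10.19 kN/m³
Numerator = 6.7 + 10.19·2.6·cos²22.2°·tan30.1° = 6.7 + 10.19·2.6·0.8572·0.5797 = 19.865 kPa
Denominator = 20.0·2.6·sin22.2°·cos22.2° = 20.0·2.6·0.3778·0.9259 = 18.191 kPa
FS = 19.865 / 18.191 = 1.092

FS = 1.09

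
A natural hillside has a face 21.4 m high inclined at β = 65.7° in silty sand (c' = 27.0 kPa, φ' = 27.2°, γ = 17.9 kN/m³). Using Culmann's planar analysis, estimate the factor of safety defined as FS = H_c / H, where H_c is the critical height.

FS = 1.05

H_c = (4c'/γ) · sinβ cosφ' / [1 − cos(β − φ')]
    = (4·27.0/17.9) · sin65.7°·cos27.2° / [1 − cos38.5°]
    = 6.034 · 0.8106 / 0.2174 = 22.50 m
FS = H_c / H = 22.50 / 21.4 = 1.051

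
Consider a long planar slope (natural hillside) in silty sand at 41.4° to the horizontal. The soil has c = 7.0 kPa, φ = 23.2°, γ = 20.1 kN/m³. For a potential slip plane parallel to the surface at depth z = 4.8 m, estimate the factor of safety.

FS = 0.63

For an infinite slope with a slip plane parallel to the surface (no pore pressure): FS = [c + γz cos²β tanφ] / [γz sinβ cosβ].
γz = 20.1·4.8 = 96.48 kN/m²
Numerator = 7.0 + 96.48·cos²41.4°·tan23.2° = 7.0 + 96.48·0.5627·0.4286 = 30.267 kPa
Denominator = 96.48·sin41.4°·cos41.4° = 96.48·0.6613·0.7501 = 47.860 kPa
FS = 30.267 / 47.860 = 0.632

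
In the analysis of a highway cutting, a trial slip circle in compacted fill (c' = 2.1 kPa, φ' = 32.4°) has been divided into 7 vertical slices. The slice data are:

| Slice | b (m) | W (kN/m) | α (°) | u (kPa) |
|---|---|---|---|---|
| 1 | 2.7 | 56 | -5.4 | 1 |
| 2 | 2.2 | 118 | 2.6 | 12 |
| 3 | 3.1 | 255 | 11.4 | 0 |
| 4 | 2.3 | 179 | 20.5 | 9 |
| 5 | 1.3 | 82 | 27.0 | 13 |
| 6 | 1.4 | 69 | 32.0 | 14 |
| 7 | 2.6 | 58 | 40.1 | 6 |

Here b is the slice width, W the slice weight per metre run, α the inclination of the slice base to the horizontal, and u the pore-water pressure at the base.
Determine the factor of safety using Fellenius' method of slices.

Ordinary method of slices: FS = Σ[c'·Δl_i + (W_i cosα_i − u_i·Δl_i)·tanφ'] / Σ W_i sinα_i, with Δl_i = b_i / cosα_i.
Slice 1: Δl = 2.7/cos(-5.4°) = 2.712 m; N'_1 = 56·cos(-5.4°) − 1·2.712 = 53.0; c'Δl = 5.70; W sinα = -5.3
Slice 2: Δl = 2.2/cos2.6° = 2.202 m; N'_2 = 118·cos2.6° − 12·2.202 = 91.5; c'Δl = 4.62; W sinα = 5.4
Slice 3: Δl = 3.1/cos11.4° = 3.162 m; N'_3 = 255·cos11.4° − 0·3.162 = 250.0; c'Δl = 6.64; W sinα = 50.4
Slice 4: Δl = 2.3/cos20.5° = 2.456 m; N'_4 = 179·cos20.5° − 9·2.456 = 145.6; c'Δl = 5.16; W sinα = 62.7
Slice 5: Δl = 1.3/cos27.0° = 1.459 m; N'_5 = 82·cos27.0° − 13·1.459 = 54.1; c'Δl = 3.06; W sinα = 37.2
Slice 6: Δl = 1.4/cos32.0° = 1.651 m; N'_6 = 69·cos32.0° − 14·1.651 = 35.4; c'Δl = 3.47; W sinα = 36.6
Slice 7: Δl = 2.6/cos40.1° = 3.399 m; N'_7 = 58·cos40.1° − 6·3.399 = 24.0; c'Δl = 7.14; W sinα = 37.4
Σc'Δl = 35.8 kN/m; ΣN' = 653.5 kN/m; ΣW sinα = 224.3 kN/m
Resisting = 35.8 + 653.5·tan32.4° = 35.8 + 414.7 = 450.5 kN/m
FS = 450.5 / 224.3 = 2.008

FS = 2.01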